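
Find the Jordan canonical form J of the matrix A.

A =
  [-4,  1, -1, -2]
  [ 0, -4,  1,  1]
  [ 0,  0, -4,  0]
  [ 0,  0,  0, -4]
J_3(-4) ⊕ J_1(-4)

The characteristic polynomial is
  det(x·I − A) = x^4 + 16*x^3 + 96*x^2 + 256*x + 256 = (x + 4)^4

Eigenvalues and multiplicities (the geometric multiplicity of λ is n − rank(A − λI), which equals the number of Jordan blocks for λ):
  λ = -4: algebraic multiplicity = 4, geometric multiplicity = 2

Determining the block sizes for each eigenvalue:
  λ = -4: with am = 4 and gm = 2, the partition is not yet determined (e.g. several partitions of 4 into 2 parts exist). Let N = A − (-4)·I. Computing rank(N^1) = 2, rank(N^2) = 1, rank(N^3) = 0; the number of blocks of size ≥ j is rank(N^{j−1}) − rank(N^j), giving [2, 1, 1]. So we have 1 block(s) of size 3, 1 block(s) of size 1 → block sizes [3, 1]

Assembling the blocks gives a Jordan form
J =
  [-4,  1,  0,  0]
  [ 0, -4,  1,  0]
  [ 0,  0, -4,  0]
  [ 0,  0,  0, -4]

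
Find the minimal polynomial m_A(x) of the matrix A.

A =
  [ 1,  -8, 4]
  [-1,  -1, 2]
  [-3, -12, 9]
x^2 - 6*x + 9

The characteristic polynomial is χ_A(x) = (x - 3)^3, so the eigenvalues are known. The minimal polynomial is
  m_A(x) = Π_λ (x − λ)^{k_λ}
where k_λ is the size of the *largest* Jordan block for λ (equivalently, the smallest k with (A − λI)^k v = 0 for every generalised eigenvector v of λ).

  λ = 3: largest Jordan block has size 2, contributing (x − 3)^2

So m_A(x) = (x - 3)^2 = x^2 - 6*x + 9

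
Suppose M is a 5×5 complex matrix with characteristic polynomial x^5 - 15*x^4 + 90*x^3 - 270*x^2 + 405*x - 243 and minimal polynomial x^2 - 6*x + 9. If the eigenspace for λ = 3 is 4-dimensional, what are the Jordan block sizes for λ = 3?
Block sizes for λ = 3: [2, 1, 1, 1]

Step 1 — from the characteristic polynomial, algebraic multiplicity of λ = 3 is 5. From dim ker(M − (3)·I) = 4, there are exactly 4 Jordan blocks for λ = 3.
Step 2 — from the minimal polynomial, the factor (x − 3)^2 tells us the largest block for λ = 3 has size 2.
Step 3 — with total size 5, 4 blocks, and largest block 2, the block sizes (in nonincreasing order) are [2, 1, 1, 1].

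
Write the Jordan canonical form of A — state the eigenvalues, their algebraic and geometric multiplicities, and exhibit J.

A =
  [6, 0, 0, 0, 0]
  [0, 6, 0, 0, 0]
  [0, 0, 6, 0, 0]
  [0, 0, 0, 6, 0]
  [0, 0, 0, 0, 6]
J_1(6) ⊕ J_1(6) ⊕ J_1(6) ⊕ J_1(6) ⊕ J_1(6)

The characteristic polynomial is
  det(x·I − A) = x^5 - 30*x^4 + 360*x^3 - 2160*x^2 + 6480*x - 7776 = (x - 6)^5

Eigenvalues and multiplicities (the geometric multiplicity of λ is n − rank(A − λI), which equals the number of Jordan blocks for λ):
  λ = 6: algebraic multiplicity = 5, geometric multiplicity = 5

Determining the block sizes for each eigenvalue:
  λ = 6: gm = am = 5, so every block has size 1 → block sizes [1, 1, 1, 1, 1]

Assembling the blocks gives a Jordan form
J =
  [6, 0, 0, 0, 0]
  [0, 6, 0, 0, 0]
  [0, 0, 6, 0, 0]
  [0, 0, 0, 6, 0]
  [0, 0, 0, 0, 6]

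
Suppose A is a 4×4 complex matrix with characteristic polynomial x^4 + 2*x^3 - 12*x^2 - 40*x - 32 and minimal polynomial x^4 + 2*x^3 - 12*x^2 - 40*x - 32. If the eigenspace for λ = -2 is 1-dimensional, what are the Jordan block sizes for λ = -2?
Block sizes for λ = -2: [3]

Step 1 — from the characteristic polynomial, algebraic multiplicity of λ = -2 is 3. From dim ker(A − (-2)·I) = 1, there are exactly 1 Jordan blocks for λ = -2.
Step 2 — from the minimal polynomial, the factor (x + 2)^3 tells us the largest block for λ = -2 has size 3.
Step 3 — with total size 3, 1 blocks, and largest block 3, the block sizes (in nonincreasing order) are [3].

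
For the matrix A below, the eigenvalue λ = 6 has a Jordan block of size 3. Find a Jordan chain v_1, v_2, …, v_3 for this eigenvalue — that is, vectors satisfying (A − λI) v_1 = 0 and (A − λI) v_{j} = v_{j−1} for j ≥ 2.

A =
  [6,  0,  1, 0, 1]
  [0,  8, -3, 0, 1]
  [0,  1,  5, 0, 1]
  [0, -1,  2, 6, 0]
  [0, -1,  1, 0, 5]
A Jordan chain for λ = 6 of length 3:
v_1 = (0, -2, -1, 1, 1)ᵀ
v_2 = (1, -3, -1, 2, 1)ᵀ
v_3 = (0, 0, 1, 0, 0)ᵀ

Let N = A − (6)·I. We want v_3 with N^3 v_3 = 0 but N^2 v_3 ≠ 0; then v_{j-1} := N · v_j for j = 3, …, 2.

Pick v_3 = (0, 0, 1, 0, 0)ᵀ.
Then v_2 = N · v_3 = (1, -3, -1, 2, 1)ᵀ.
Then v_1 = N · v_2 = (0, -2, -1, 1, 1)ᵀ.

Sanity check: (A − (6)·I) v_1 = (0, 0, 0, 0, 0)ᵀ = 0. ✓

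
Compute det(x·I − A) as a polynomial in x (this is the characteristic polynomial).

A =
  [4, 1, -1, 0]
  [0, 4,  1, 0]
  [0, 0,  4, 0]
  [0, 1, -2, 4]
x^4 - 16*x^3 + 96*x^2 - 256*x + 256

Expanding det(x·I − A) (e.g. by cofactor expansion or by noting that A is similar to its Jordan form J, which has the same characteristic polynomial as A) gives
  χ_A(x) = x^4 - 16*x^3 + 96*x^2 - 256*x + 256
which factors as (x - 4)^4. The eigenvalues (with algebraic multiplicities) are λ = 4 with multiplicity 4.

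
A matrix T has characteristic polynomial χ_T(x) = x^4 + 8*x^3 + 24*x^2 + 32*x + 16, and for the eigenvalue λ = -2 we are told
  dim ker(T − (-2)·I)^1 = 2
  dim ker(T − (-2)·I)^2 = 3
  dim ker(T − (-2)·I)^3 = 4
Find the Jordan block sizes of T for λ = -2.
Block sizes for λ = -2: [3, 1]

From the dimensions of kernels of powers, the number of Jordan blocks of size at least j is d_j − d_{j−1} where d_j = dim ker(N^j) (with d_0 = 0). Computing the differences gives [2, 1, 1].
The number of blocks of size exactly k is (#blocks of size ≥ k) − (#blocks of size ≥ k + 1), so the partition is: 1 block(s) of size 1, 1 block(s) of size 3.
In nonincreasing order the block sizes are [3, 1].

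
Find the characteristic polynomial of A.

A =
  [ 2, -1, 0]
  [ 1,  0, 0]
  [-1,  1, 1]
x^3 - 3*x^2 + 3*x - 1

Expanding det(x·I − A) (e.g. by cofactor expansion or by noting that A is similar to its Jordan form J, which has the same characteristic polynomial as A) gives
  χ_A(x) = x^3 - 3*x^2 + 3*x - 1
which factors as (x - 1)^3. The eigenvalues (with algebraic multiplicities) are λ = 1 with multiplicity 3.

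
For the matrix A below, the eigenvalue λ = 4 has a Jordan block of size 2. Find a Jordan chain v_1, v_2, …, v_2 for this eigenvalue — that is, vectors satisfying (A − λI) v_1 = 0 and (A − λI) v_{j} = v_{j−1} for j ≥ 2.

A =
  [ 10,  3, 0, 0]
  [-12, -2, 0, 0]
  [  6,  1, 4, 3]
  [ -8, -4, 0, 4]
A Jordan chain for λ = 4 of length 2:
v_1 = (6, -12, 6, -8)ᵀ
v_2 = (1, 0, 0, 0)ᵀ

Let N = A − (4)·I. We want v_2 with N^2 v_2 = 0 but N^1 v_2 ≠ 0; then v_{j-1} := N · v_j for j = 2, …, 2.

Pick v_2 = (1, 0, 0, 0)ᵀ.
Then v_1 = N · v_2 = (6, -12, 6, -8)ᵀ.

Sanity check: (A − (4)·I) v_1 = (0, 0, 0, 0)ᵀ = 0. ✓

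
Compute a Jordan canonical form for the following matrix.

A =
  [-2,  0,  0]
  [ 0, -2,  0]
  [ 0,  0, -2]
J_1(-2) ⊕ J_1(-2) ⊕ J_1(-2)

The characteristic polynomial is
  det(x·I − A) = x^3 + 6*x^2 + 12*x + 8 = (x + 2)^3

Eigenvalues and multiplicities (the geometric multiplicity of λ is n − rank(A − λI), which equals the number of Jordan blocks for λ):
  λ = -2: algebraic multiplicity = 3, geometric multiplicity = 3

Determining the block sizes for each eigenvalue:
  λ = -2: gm = am = 3, so every block has size 1 → block sizes [1, 1, 1]

Assembling the blocks gives a Jordan form
J =
  [-2,  0,  0]
  [ 0, -2,  0]
  [ 0,  0, -2]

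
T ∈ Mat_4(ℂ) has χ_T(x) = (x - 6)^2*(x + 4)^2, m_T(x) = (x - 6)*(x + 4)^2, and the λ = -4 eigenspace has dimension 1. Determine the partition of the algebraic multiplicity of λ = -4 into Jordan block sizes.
Block sizes for λ = -4: [2]

Step 1 — from the characteristic polynomial, algebraic multiplicity of λ = -4 is 2. From dim ker(T − (-4)·I) = 1, there are exactly 1 Jordan blocks for λ = -4.
Step 2 — from the minimal polynomial, the factor (x + 4)^2 tells us the largest block for λ = -4 has size 2.
Step 3 — with total size 2, 1 blocks, and largest block 2, the block sizes (in nonincreasing order) are [2].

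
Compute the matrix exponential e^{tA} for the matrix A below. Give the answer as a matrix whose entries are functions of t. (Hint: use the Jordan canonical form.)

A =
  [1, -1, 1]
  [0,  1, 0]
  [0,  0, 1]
e^{tA} =
  [exp(t), -t*exp(t), t*exp(t)]
  [0, exp(t), 0]
  [0, 0, exp(t)]

Strategy: write A = P · J · P⁻¹ where J is a Jordan canonical form, so e^{tA} = P · e^{tJ} · P⁻¹, and e^{tJ} can be computed block-by-block.

A has Jordan form
J =
  [1, 1, 0]
  [0, 1, 0]
  [0, 0, 1]
(up to reordering of blocks).

Per-block formulas:
  For a 2×2 Jordan block J_2(1): exp(t · J_2(1)) = e^(1t)·(I + t·N), where N is the 2×2 nilpotent shift.
  For a 1×1 block at λ = 1: exp(t · [1]) = [e^(1t)].

After assembling e^{tJ} and conjugating by P, we get:

e^{tA} =
  [exp(t), -t*exp(t), t*exp(t)]
  [0, exp(t), 0]
  [0, 0, exp(t)]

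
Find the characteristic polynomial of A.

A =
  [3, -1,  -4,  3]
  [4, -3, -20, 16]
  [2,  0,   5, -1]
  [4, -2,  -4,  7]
x^4 - 12*x^3 + 54*x^2 - 108*x + 81

Expanding det(x·I − A) (e.g. by cofactor expansion or by noting that A is similar to its Jordan form J, which has the same characteristic polynomial as A) gives
  χ_A(x) = x^4 - 12*x^3 + 54*x^2 - 108*x + 81
which factors as (x - 3)^4. The eigenvalues (with algebraic multiplicities) are λ = 3 with multiplicity 4.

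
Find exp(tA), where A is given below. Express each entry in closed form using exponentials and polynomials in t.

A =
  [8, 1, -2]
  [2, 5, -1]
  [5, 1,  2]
e^{tA} =
  [t^2*exp(5*t)/2 + 3*t*exp(5*t) + exp(5*t), t^2*exp(5*t)/2 + t*exp(5*t), -t^2*exp(5*t)/2 - 2*t*exp(5*t)]
  [t^2*exp(5*t)/2 + 2*t*exp(5*t), t^2*exp(5*t)/2 + exp(5*t), -t^2*exp(5*t)/2 - t*exp(5*t)]
  [t^2*exp(5*t) + 5*t*exp(5*t), t^2*exp(5*t) + t*exp(5*t), -t^2*exp(5*t) - 3*t*exp(5*t) + exp(5*t)]

Strategy: write A = P · J · P⁻¹ where J is a Jordan canonical form, so e^{tA} = P · e^{tJ} · P⁻¹, and e^{tJ} can be computed block-by-block.

A has Jordan form
J =
  [5, 1, 0]
  [0, 5, 1]
  [0, 0, 5]
(up to reordering of blocks).

Per-block formulas:
  For a 3×3 Jordan block J_3(5): exp(t · J_3(5)) = e^(5t)·(I + t·N + (t^2/2)·N^2), where N is the 3×3 nilpotent shift.

After assembling e^{tJ} and conjugating by P, we get:

e^{tA} =
  [t^2*exp(5*t)/2 + 3*t*exp(5*t) + exp(5*t), t^2*exp(5*t)/2 + t*exp(5*t), -t^2*exp(5*t)/2 - 2*t*exp(5*t)]
  [t^2*exp(5*t)/2 + 2*t*exp(5*t), t^2*exp(5*t)/2 + exp(5*t), -t^2*exp(5*t)/2 - t*exp(5*t)]
  [t^2*exp(5*t) + 5*t*exp(5*t), t^2*exp(5*t) + t*exp(5*t), -t^2*exp(5*t) - 3*t*exp(5*t) + exp(5*t)]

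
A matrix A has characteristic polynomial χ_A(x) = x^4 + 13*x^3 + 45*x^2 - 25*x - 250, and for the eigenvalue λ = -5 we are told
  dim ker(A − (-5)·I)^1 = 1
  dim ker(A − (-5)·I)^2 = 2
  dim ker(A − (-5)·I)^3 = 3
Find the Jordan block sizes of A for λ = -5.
Block sizes for λ = -5: [3]

From the dimensions of kernels of powers, the number of Jordan blocks of size at least j is d_j − d_{j−1} where d_j = dim ker(N^j) (with d_0 = 0). Computing the differences gives [1, 1, 1].
The number of blocks of size exactly k is (#blocks of size ≥ k) − (#blocks of size ≥ k + 1), so the partition is: 1 block(s) of size 3.
In nonincreasing order the block sizes are [3].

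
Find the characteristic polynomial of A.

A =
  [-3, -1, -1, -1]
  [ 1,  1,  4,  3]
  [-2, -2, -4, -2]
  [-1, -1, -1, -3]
x^4 + 9*x^3 + 30*x^2 + 44*x + 24

Expanding det(x·I − A) (e.g. by cofactor expansion or by noting that A is similar to its Jordan form J, which has the same characteristic polynomial as A) gives
  χ_A(x) = x^4 + 9*x^3 + 30*x^2 + 44*x + 24
which factors as (x + 2)^3*(x + 3). The eigenvalues (with algebraic multiplicities) are λ = -3 with multiplicity 1, λ = -2 with multiplicity 3.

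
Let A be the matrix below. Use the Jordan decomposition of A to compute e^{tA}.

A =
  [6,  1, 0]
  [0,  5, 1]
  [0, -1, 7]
e^{tA} =
  [exp(6*t), -t^2*exp(6*t)/2 + t*exp(6*t), t^2*exp(6*t)/2]
  [0, -t*exp(6*t) + exp(6*t), t*exp(6*t)]
  [0, -t*exp(6*t), t*exp(6*t) + exp(6*t)]

Strategy: write A = P · J · P⁻¹ where J is a Jordan canonical form, so e^{tA} = P · e^{tJ} · P⁻¹, and e^{tJ} can be computed block-by-block.

A has Jordan form
J =
  [6, 1, 0]
  [0, 6, 1]
  [0, 0, 6]
(up to reordering of blocks).

Per-block formulas:
  For a 3×3 Jordan block J_3(6): exp(t · J_3(6)) = e^(6t)·(I + t·N + (t^2/2)·N^2), where N is the 3×3 nilpotent shift.

After assembling e^{tJ} and conjugating by P, we get:

e^{tA} =
  [exp(6*t), -t^2*exp(6*t)/2 + t*exp(6*t), t^2*exp(6*t)/2]
  [0, -t*exp(6*t) + exp(6*t), t*exp(6*t)]
  [0, -t*exp(6*t), t*exp(6*t) + exp(6*t)]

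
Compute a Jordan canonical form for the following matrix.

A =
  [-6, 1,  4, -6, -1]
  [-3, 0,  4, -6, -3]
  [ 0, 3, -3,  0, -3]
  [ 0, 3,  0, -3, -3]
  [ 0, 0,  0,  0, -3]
J_3(-3) ⊕ J_1(-3) ⊕ J_1(-3)

The characteristic polynomial is
  det(x·I − A) = x^5 + 15*x^4 + 90*x^3 + 270*x^2 + 405*x + 243 = (x + 3)^5

Eigenvalues and multiplicities (the geometric multiplicity of λ is n − rank(A − λI), which equals the number of Jordan blocks for λ):
  λ = -3: algebraic multiplicity = 5, geometric multiplicity = 3

Determining the block sizes for each eigenvalue:
  λ = -3: with am = 5 and gm = 3, the partition is not yet determined (e.g. several partitions of 5 into 3 parts exist). Let N = A − (-3)·I. Computing rank(N^1) = 2, rank(N^2) = 1, rank(N^3) = 0; the number of blocks of size ≥ j is rank(N^{j−1}) − rank(N^j), giving [3, 1, 1]. So we have 1 block(s) of size 3, 2 block(s) of size 1 → block sizes [3, 1, 1]

Assembling the blocks gives a Jordan form
J =
  [-3,  1,  0,  0,  0]
  [ 0, -3,  1,  0,  0]
  [ 0,  0, -3,  0,  0]
  [ 0,  0,  0, -3,  0]
  [ 0,  0,  0,  0, -3]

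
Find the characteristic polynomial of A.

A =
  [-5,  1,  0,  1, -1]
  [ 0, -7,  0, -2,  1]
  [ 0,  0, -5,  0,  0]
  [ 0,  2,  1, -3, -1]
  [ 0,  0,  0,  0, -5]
x^5 + 25*x^4 + 250*x^3 + 1250*x^2 + 3125*x + 3125

Expanding det(x·I − A) (e.g. by cofactor expansion or by noting that A is similar to its Jordan form J, which has the same characteristic polynomial as A) gives
  χ_A(x) = x^5 + 25*x^4 + 250*x^3 + 1250*x^2 + 3125*x + 3125
which factors as (x + 5)^5. The eigenvalues (with algebraic multiplicities) are λ = -5 with multiplicity 5.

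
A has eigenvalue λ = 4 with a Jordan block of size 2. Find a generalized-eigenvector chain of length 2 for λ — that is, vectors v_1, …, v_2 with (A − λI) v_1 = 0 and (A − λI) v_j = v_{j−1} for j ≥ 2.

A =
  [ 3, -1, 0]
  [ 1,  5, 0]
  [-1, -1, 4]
A Jordan chain for λ = 4 of length 2:
v_1 = (-1, 1, -1)ᵀ
v_2 = (1, 0, 0)ᵀ

Let N = A − (4)·I. We want v_2 with N^2 v_2 = 0 but N^1 v_2 ≠ 0; then v_{j-1} := N · v_j for j = 2, …, 2.

Pick v_2 = (1, 0, 0)ᵀ.
Then v_1 = N · v_2 = (-1, 1, -1)ᵀ.

Sanity check: (A − (4)·I) v_1 = (0, 0, 0)ᵀ = 0. ✓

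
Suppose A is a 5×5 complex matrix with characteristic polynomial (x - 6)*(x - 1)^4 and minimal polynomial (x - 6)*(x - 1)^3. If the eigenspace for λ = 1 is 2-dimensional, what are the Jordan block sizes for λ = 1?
Block sizes for λ = 1: [3, 1]

Step 1 — from the characteristic polynomial, algebraic multiplicity of λ = 1 is 4. From dim ker(A − (1)·I) = 2, there are exactly 2 Jordan blocks for λ = 1.
Step 2 — from the minimal polynomial, the factor (x − 1)^3 tells us the largest block for λ = 1 has size 3.
Step 3 — with total size 4, 2 blocks, and largest block 3, the block sizes (in nonincreasing order) are [3, 1].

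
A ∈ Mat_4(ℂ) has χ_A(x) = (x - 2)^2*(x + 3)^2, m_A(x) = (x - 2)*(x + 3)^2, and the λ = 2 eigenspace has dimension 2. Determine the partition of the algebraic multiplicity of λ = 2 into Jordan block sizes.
Block sizes for λ = 2: [1, 1]

Step 1 — from the characteristic polynomial, algebraic multiplicity of λ = 2 is 2. From dim ker(A − (2)·I) = 2, there are exactly 2 Jordan blocks for λ = 2.
Step 2 — from the minimal polynomial, the factor (x − 2) tells us the largest block for λ = 2 has size 1.
Step 3 — with total size 2, 2 blocks, and largest block 1, the block sizes (in nonincreasing order) are [1, 1].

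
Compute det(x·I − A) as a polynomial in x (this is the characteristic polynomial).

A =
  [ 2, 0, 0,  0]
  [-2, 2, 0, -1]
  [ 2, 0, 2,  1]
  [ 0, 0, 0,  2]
x^4 - 8*x^3 + 24*x^2 - 32*x + 16

Expanding det(x·I − A) (e.g. by cofactor expansion or by noting that A is similar to its Jordan form J, which has the same characteristic polynomial as A) gives
  χ_A(x) = x^4 - 8*x^3 + 24*x^2 - 32*x + 16
which factors as (x - 2)^4. The eigenvalues (with algebraic multiplicities) are λ = 2 with multiplicity 4.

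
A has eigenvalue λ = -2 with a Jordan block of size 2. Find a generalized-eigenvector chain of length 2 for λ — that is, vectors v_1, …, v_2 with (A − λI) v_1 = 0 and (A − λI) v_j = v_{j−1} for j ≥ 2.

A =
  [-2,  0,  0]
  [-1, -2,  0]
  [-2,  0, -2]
A Jordan chain for λ = -2 of length 2:
v_1 = (0, -1, -2)ᵀ
v_2 = (1, 0, 0)ᵀ

Let N = A − (-2)·I. We want v_2 with N^2 v_2 = 0 but N^1 v_2 ≠ 0; then v_{j-1} := N · v_j for j = 2, …, 2.

Pick v_2 = (1, 0, 0)ᵀ.
Then v_1 = N · v_2 = (0, -1, -2)ᵀ.

Sanity check: (A − (-2)·I) v_1 = (0, 0, 0)ᵀ = 0. ✓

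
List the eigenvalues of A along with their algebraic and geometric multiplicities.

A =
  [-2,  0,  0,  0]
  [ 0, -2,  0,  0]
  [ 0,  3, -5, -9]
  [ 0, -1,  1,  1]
λ = -2: alg = 4, geom = 3

Step 1 — factor the characteristic polynomial to read off the algebraic multiplicities:
  χ_A(x) = (x + 2)^4

Step 2 — compute geometric multiplicities via the rank-nullity identity g(λ) = n − rank(A − λI):
  rank(A − (-2)·I) = 1, so dim ker(A − (-2)·I) = n − 1 = 3

Summary:
  λ = -2: algebraic multiplicity = 4, geometric multiplicity = 3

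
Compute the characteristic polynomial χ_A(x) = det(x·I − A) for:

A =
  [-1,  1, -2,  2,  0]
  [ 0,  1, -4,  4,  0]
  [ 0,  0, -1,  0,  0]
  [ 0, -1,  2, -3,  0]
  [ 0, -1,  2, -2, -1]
x^5 + 5*x^4 + 10*x^3 + 10*x^2 + 5*x + 1

Expanding det(x·I − A) (e.g. by cofactor expansion or by noting that A is similar to its Jordan form J, which has the same characteristic polynomial as A) gives
  χ_A(x) = x^5 + 5*x^4 + 10*x^3 + 10*x^2 + 5*x + 1
which factors as (x + 1)^5. The eigenvalues (with algebraic multiplicities) are λ = -1 with multiplicity 5.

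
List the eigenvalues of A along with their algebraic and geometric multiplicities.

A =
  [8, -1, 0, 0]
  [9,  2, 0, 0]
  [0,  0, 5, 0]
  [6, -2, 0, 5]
λ = 5: alg = 4, geom = 3

Step 1 — factor the characteristic polynomial to read off the algebraic multiplicities:
  χ_A(x) = (x - 5)^4

Step 2 — compute geometric multiplicities via the rank-nullity identity g(λ) = n − rank(A − λI):
  rank(A − (5)·I) = 1, so dim ker(A − (5)·I) = n − 1 = 3

Summary:
  λ = 5: algebraic multiplicity = 4, geometric multiplicity = 3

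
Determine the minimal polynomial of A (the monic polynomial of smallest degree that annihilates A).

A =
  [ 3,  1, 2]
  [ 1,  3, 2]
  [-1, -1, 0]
x^2 - 4*x + 4

The characteristic polynomial is χ_A(x) = (x - 2)^3, so the eigenvalues are known. The minimal polynomial is
  m_A(x) = Π_λ (x − λ)^{k_λ}
where k_λ is the size of the *largest* Jordan block for λ (equivalently, the smallest k with (A − λI)^k v = 0 for every generalised eigenvector v of λ).

  λ = 2: largest Jordan block has size 2, contributing (x − 2)^2

So m_A(x) = (x - 2)^2 = x^2 - 4*x + 4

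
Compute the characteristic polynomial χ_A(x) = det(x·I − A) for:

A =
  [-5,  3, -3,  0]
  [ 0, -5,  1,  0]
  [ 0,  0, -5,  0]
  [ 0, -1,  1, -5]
x^4 + 20*x^3 + 150*x^2 + 500*x + 625

Expanding det(x·I − A) (e.g. by cofactor expansion or by noting that A is similar to its Jordan form J, which has the same characteristic polynomial as A) gives
  χ_A(x) = x^4 + 20*x^3 + 150*x^2 + 500*x + 625
which factors as (x + 5)^4. The eigenvalues (with algebraic multiplicities) are λ = -5 with multiplicity 4.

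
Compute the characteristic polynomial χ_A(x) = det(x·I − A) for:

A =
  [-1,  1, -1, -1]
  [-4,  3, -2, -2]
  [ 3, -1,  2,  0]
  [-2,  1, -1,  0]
x^4 - 4*x^3 + 6*x^2 - 4*x + 1

Expanding det(x·I − A) (e.g. by cofactor expansion or by noting that A is similar to its Jordan form J, which has the same characteristic polynomial as A) gives
  χ_A(x) = x^4 - 4*x^3 + 6*x^2 - 4*x + 1
which factors as (x - 1)^4. The eigenvalues (with algebraic multiplicities) are λ = 1 with multiplicity 4.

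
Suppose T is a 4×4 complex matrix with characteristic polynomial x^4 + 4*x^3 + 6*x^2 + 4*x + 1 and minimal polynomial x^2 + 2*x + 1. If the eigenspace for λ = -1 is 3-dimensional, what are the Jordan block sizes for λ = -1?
Block sizes for λ = -1: [2, 1, 1]

Step 1 — from the characteristic polynomial, algebraic multiplicity of λ = -1 is 4. From dim ker(T − (-1)·I) = 3, there are exactly 3 Jordan blocks for λ = -1.
Step 2 — from the minimal polynomial, the factor (x + 1)^2 tells us the largest block for λ = -1 has size 2.
Step 3 — with total size 4, 3 blocks, and largest block 2, the block sizes (in nonincreasing order) are [2, 1, 1].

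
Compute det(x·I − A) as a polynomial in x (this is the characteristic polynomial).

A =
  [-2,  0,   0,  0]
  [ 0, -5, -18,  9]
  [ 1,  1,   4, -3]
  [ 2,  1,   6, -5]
x^4 + 8*x^3 + 24*x^2 + 32*x + 16

Expanding det(x·I − A) (e.g. by cofactor expansion or by noting that A is similar to its Jordan form J, which has the same characteristic polynomial as A) gives
  χ_A(x) = x^4 + 8*x^3 + 24*x^2 + 32*x + 16
which factors as (x + 2)^4. The eigenvalues (with algebraic multiplicities) are λ = -2 with multiplicity 4.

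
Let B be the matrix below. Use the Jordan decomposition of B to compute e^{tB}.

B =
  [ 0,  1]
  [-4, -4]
e^{tB} =
  [2*t*exp(-2*t) + exp(-2*t), t*exp(-2*t)]
  [-4*t*exp(-2*t), -2*t*exp(-2*t) + exp(-2*t)]

Strategy: write B = P · J · P⁻¹ where J is a Jordan canonical form, so e^{tB} = P · e^{tJ} · P⁻¹, and e^{tJ} can be computed block-by-block.

B has Jordan form
J =
  [-2,  1]
  [ 0, -2]
(up to reordering of blocks).

Per-block formulas:
  For a 2×2 Jordan block J_2(-2): exp(t · J_2(-2)) = e^(-2t)·(I + t·N), where N is the 2×2 nilpotent shift.

After assembling e^{tJ} and conjugating by P, we get:

e^{tB} =
  [2*t*exp(-2*t) + exp(-2*t), t*exp(-2*t)]
  [-4*t*exp(-2*t), -2*t*exp(-2*t) + exp(-2*t)]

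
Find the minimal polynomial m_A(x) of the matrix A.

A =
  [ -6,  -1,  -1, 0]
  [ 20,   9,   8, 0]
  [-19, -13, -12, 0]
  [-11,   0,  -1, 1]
x^4 + 8*x^3 + 6*x^2 - 40*x + 25

The characteristic polynomial is χ_A(x) = (x - 1)^2*(x + 5)^2, so the eigenvalues are known. The minimal polynomial is
  m_A(x) = Π_λ (x − λ)^{k_λ}
where k_λ is the size of the *largest* Jordan block for λ (equivalently, the smallest k with (A − λI)^k v = 0 for every generalised eigenvector v of λ).

  λ = -5: largest Jordan block has size 2, contributing (x + 5)^2
  λ = 1: largest Jordan block has size 2, contributing (x − 1)^2

So m_A(x) = (x - 1)^2*(x + 5)^2 = x^4 + 8*x^3 + 6*x^2 - 40*x + 25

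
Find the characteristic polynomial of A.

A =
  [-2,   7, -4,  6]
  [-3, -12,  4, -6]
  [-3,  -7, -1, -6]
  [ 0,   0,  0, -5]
x^4 + 20*x^3 + 150*x^2 + 500*x + 625

Expanding det(x·I − A) (e.g. by cofactor expansion or by noting that A is similar to its Jordan form J, which has the same characteristic polynomial as A) gives
  χ_A(x) = x^4 + 20*x^3 + 150*x^2 + 500*x + 625
which factors as (x + 5)^4. The eigenvalues (with algebraic multiplicities) are λ = -5 with multiplicity 4.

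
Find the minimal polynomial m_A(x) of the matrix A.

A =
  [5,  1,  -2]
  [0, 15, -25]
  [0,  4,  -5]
x^3 - 15*x^2 + 75*x - 125

The characteristic polynomial is χ_A(x) = (x - 5)^3, so the eigenvalues are known. The minimal polynomial is
  m_A(x) = Π_λ (x − λ)^{k_λ}
where k_λ is the size of the *largest* Jordan block for λ (equivalently, the smallest k with (A − λI)^k v = 0 for every generalised eigenvector v of λ).

  λ = 5: largest Jordan block has size 3, contributing (x − 5)^3

So m_A(x) = (x - 5)^3 = x^3 - 15*x^2 + 75*x - 125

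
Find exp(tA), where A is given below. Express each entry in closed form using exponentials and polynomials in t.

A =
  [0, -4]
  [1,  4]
e^{tA} =
  [-2*t*exp(2*t) + exp(2*t), -4*t*exp(2*t)]
  [t*exp(2*t), 2*t*exp(2*t) + exp(2*t)]

Strategy: write A = P · J · P⁻¹ where J is a Jordan canonical form, so e^{tA} = P · e^{tJ} · P⁻¹, and e^{tJ} can be computed block-by-block.

A has Jordan form
J =
  [2, 1]
  [0, 2]
(up to reordering of blocks).

Per-block formulas:
  For a 2×2 Jordan block J_2(2): exp(t · J_2(2)) = e^(2t)·(I + t·N), where N is the 2×2 nilpotent shift.

After assembling e^{tJ} and conjugating by P, we get:

e^{tA} =
  [-2*t*exp(2*t) + exp(2*t), -4*t*exp(2*t)]
  [t*exp(2*t), 2*t*exp(2*t) + exp(2*t)]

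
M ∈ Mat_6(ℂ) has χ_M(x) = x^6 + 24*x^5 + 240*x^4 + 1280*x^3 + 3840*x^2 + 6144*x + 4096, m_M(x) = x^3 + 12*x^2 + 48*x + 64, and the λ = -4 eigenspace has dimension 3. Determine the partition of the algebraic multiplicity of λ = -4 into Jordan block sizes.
Block sizes for λ = -4: [3, 2, 1]

Step 1 — from the characteristic polynomial, algebraic multiplicity of λ = -4 is 6. From dim ker(M − (-4)·I) = 3, there are exactly 3 Jordan blocks for λ = -4.
Step 2 — from the minimal polynomial, the factor (x + 4)^3 tells us the largest block for λ = -4 has size 3.
Step 3 — with total size 6, 3 blocks, and largest block 3, the block sizes (in nonincreasing order) are [3, 2, 1].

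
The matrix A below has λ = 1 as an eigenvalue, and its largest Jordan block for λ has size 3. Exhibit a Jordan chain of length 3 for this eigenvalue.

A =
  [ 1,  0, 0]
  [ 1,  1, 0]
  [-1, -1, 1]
A Jordan chain for λ = 1 of length 3:
v_1 = (0, 0, -1)ᵀ
v_2 = (0, 1, -1)ᵀ
v_3 = (1, 0, 0)ᵀ

Let N = A − (1)·I. We want v_3 with N^3 v_3 = 0 but N^2 v_3 ≠ 0; then v_{j-1} := N · v_j for j = 3, …, 2.

Pick v_3 = (1, 0, 0)ᵀ.
Then v_2 = N · v_3 = (0, 1, -1)ᵀ.
Then v_1 = N · v_2 = (0, 0, -1)ᵀ.

Sanity check: (A − (1)·I) v_1 = (0, 0, 0)ᵀ = 0. ✓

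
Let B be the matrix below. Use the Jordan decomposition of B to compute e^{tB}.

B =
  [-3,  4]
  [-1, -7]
e^{tB} =
  [2*t*exp(-5*t) + exp(-5*t), 4*t*exp(-5*t)]
  [-t*exp(-5*t), -2*t*exp(-5*t) + exp(-5*t)]

Strategy: write B = P · J · P⁻¹ where J is a Jordan canonical form, so e^{tB} = P · e^{tJ} · P⁻¹, and e^{tJ} can be computed block-by-block.

B has Jordan form
J =
  [-5,  1]
  [ 0, -5]
(up to reordering of blocks).

Per-block formulas:
  For a 2×2 Jordan block J_2(-5): exp(t · J_2(-5)) = e^(-5t)·(I + t·N), where N is the 2×2 nilpotent shift.

After assembling e^{tJ} and conjugating by P, we get:

e^{tB} =
  [2*t*exp(-5*t) + exp(-5*t), 4*t*exp(-5*t)]
  [-t*exp(-5*t), -2*t*exp(-5*t) + exp(-5*t)]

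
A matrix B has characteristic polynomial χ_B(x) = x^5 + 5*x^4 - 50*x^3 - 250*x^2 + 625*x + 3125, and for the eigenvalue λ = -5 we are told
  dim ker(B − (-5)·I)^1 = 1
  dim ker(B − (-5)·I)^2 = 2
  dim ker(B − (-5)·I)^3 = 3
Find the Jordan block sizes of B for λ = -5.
Block sizes for λ = -5: [3]

From the dimensions of kernels of powers, the number of Jordan blocks of size at least j is d_j − d_{j−1} where d_j = dim ker(N^j) (with d_0 = 0). Computing the differences gives [1, 1, 1].
The number of blocks of size exactly k is (#blocks of size ≥ k) − (#blocks of size ≥ k + 1), so the partition is: 1 block(s) of size 3.
In nonincreasing order the block sizes are [3].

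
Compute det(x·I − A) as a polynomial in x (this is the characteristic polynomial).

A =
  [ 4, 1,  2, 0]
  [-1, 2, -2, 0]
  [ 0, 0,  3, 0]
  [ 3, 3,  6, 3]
x^4 - 12*x^3 + 54*x^2 - 108*x + 81

Expanding det(x·I − A) (e.g. by cofactor expansion or by noting that A is similar to its Jordan form J, which has the same characteristic polynomial as A) gives
  χ_A(x) = x^4 - 12*x^3 + 54*x^2 - 108*x + 81
which factors as (x - 3)^4. The eigenvalues (with algebraic multiplicities) are λ = 3 with multiplicity 4.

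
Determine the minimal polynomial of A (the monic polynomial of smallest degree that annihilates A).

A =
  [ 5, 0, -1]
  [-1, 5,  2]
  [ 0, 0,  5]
x^3 - 15*x^2 + 75*x - 125

The characteristic polynomial is χ_A(x) = (x - 5)^3, so the eigenvalues are known. The minimal polynomial is
  m_A(x) = Π_λ (x − λ)^{k_λ}
where k_λ is the size of the *largest* Jordan block for λ (equivalently, the smallest k with (A − λI)^k v = 0 for every generalised eigenvector v of λ).

  λ = 5: largest Jordan block has size 3, contributing (x − 5)^3

So m_A(x) = (x - 5)^3 = x^3 - 15*x^2 + 75*x - 125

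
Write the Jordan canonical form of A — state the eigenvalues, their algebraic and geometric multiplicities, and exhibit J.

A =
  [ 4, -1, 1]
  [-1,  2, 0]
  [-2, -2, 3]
J_3(3)

The characteristic polynomial is
  det(x·I − A) = x^3 - 9*x^2 + 27*x - 27 = (x - 3)^3

Eigenvalues and multiplicities (the geometric multiplicity of λ is n − rank(A − λI), which equals the number of Jordan blocks for λ):
  λ = 3: algebraic multiplicity = 3, geometric multiplicity = 1

Determining the block sizes for each eigenvalue:
  λ = 3: one block (gm = 1), so the single block has size am = 3 → block sizes [3]

Assembling the blocks gives a Jordan form
J =
  [3, 1, 0]
  [0, 3, 1]
  [0, 0, 3]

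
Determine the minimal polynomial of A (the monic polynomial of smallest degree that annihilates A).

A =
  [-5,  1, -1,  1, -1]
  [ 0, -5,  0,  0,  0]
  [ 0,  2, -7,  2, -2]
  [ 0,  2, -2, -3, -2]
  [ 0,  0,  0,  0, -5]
x^2 + 10*x + 25

The characteristic polynomial is χ_A(x) = (x + 5)^5, so the eigenvalues are known. The minimal polynomial is
  m_A(x) = Π_λ (x − λ)^{k_λ}
where k_λ is the size of the *largest* Jordan block for λ (equivalently, the smallest k with (A − λI)^k v = 0 for every generalised eigenvector v of λ).

  λ = -5: largest Jordan block has size 2, contributing (x + 5)^2

So m_A(x) = (x + 5)^2 = x^2 + 10*x + 25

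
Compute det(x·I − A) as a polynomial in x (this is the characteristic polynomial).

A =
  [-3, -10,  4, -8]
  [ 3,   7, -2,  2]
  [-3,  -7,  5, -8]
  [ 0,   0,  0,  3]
x^4 - 12*x^3 + 54*x^2 - 108*x + 81

Expanding det(x·I − A) (e.g. by cofactor expansion or by noting that A is similar to its Jordan form J, which has the same characteristic polynomial as A) gives
  χ_A(x) = x^4 - 12*x^3 + 54*x^2 - 108*x + 81
which factors as (x - 3)^4. The eigenvalues (with algebraic multiplicities) are λ = 3 with multiplicity 4.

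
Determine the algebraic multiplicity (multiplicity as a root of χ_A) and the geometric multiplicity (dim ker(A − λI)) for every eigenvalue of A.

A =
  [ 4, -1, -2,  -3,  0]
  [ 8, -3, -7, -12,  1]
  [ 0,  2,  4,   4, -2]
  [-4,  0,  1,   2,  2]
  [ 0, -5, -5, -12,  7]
λ = 2: alg = 3, geom = 1; λ = 4: alg = 2, geom = 1

Step 1 — factor the characteristic polynomial to read off the algebraic multiplicities:
  χ_A(x) = (x - 4)^2*(x - 2)^3

Step 2 — compute geometric multiplicities via the rank-nullity identity g(λ) = n − rank(A − λI):
  rank(A − (2)·I) = 4, so dim ker(A − (2)·I) = n − 4 = 1
  rank(A − (4)·I) = 4, so dim ker(A − (4)·I) = n − 4 = 1

Summary:
  λ = 2: algebraic multiplicity = 3, geometric multiplicity = 1
  λ = 4: algebraic multiplicity = 2, geometric multiplicity = 1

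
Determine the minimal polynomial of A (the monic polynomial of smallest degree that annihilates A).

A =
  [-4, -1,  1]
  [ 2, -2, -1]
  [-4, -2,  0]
x^3 + 6*x^2 + 12*x + 8

The characteristic polynomial is χ_A(x) = (x + 2)^3, so the eigenvalues are known. The minimal polynomial is
  m_A(x) = Π_λ (x − λ)^{k_λ}
where k_λ is the size of the *largest* Jordan block for λ (equivalently, the smallest k with (A − λI)^k v = 0 for every generalised eigenvector v of λ).

  λ = -2: largest Jordan block has size 3, contributing (x + 2)^3

So m_A(x) = (x + 2)^3 = x^3 + 6*x^2 + 12*x + 8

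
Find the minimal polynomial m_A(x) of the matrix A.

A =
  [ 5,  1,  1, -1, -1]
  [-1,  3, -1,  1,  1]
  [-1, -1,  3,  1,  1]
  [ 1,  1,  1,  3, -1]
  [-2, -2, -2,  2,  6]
x^2 - 8*x + 16

The characteristic polynomial is χ_A(x) = (x - 4)^5, so the eigenvalues are known. The minimal polynomial is
  m_A(x) = Π_λ (x − λ)^{k_λ}
where k_λ is the size of the *largest* Jordan block for λ (equivalently, the smallest k with (A − λI)^k v = 0 for every generalised eigenvector v of λ).

  λ = 4: largest Jordan block has size 2, contributing (x − 4)^2

So m_A(x) = (x - 4)^2 = x^2 - 8*x + 16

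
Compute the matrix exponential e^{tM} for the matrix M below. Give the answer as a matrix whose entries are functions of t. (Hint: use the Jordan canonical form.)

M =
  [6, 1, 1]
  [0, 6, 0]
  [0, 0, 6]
e^{tM} =
  [exp(6*t), t*exp(6*t), t*exp(6*t)]
  [0, exp(6*t), 0]
  [0, 0, exp(6*t)]

Strategy: write M = P · J · P⁻¹ where J is a Jordan canonical form, so e^{tM} = P · e^{tJ} · P⁻¹, and e^{tJ} can be computed block-by-block.

M has Jordan form
J =
  [6, 1, 0]
  [0, 6, 0]
  [0, 0, 6]
(up to reordering of blocks).

Per-block formulas:
  For a 2×2 Jordan block J_2(6): exp(t · J_2(6)) = e^(6t)·(I + t·N), where N is the 2×2 nilpotent shift.
  For a 1×1 block at λ = 6: exp(t · [6]) = [e^(6t)].

After assembling e^{tJ} and conjugating by P, we get:

e^{tM} =
  [exp(6*t), t*exp(6*t), t*exp(6*t)]
  [0, exp(6*t), 0]
  [0, 0, exp(6*t)]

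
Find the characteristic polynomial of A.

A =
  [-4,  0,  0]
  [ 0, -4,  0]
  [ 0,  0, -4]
x^3 + 12*x^2 + 48*x + 64

Expanding det(x·I − A) (e.g. by cofactor expansion or by noting that A is similar to its Jordan form J, which has the same characteristic polynomial as A) gives
  χ_A(x) = x^3 + 12*x^2 + 48*x + 64
which factors as (x + 4)^3. The eigenvalues (with algebraic multiplicities) are λ = -4 with multiplicity 3.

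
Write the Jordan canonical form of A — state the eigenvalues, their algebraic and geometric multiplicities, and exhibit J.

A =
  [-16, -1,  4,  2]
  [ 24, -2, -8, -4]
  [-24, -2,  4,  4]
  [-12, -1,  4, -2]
J_2(-4) ⊕ J_1(-4) ⊕ J_1(-4)

The characteristic polynomial is
  det(x·I − A) = x^4 + 16*x^3 + 96*x^2 + 256*x + 256 = (x + 4)^4

Eigenvalues and multiplicities (the geometric multiplicity of λ is n − rank(A − λI), which equals the number of Jordan blocks for λ):
  λ = -4: algebraic multiplicity = 4, geometric multiplicity = 3

Determining the block sizes for each eigenvalue:
  λ = -4: 3 blocks summing to 4 forces exactly one block of size 2 and the rest size 1 → block sizes [2, 1, 1]

Assembling the blocks gives a Jordan form
J =
  [-4,  1,  0,  0]
  [ 0, -4,  0,  0]
  [ 0,  0, -4,  0]
  [ 0,  0,  0, -4]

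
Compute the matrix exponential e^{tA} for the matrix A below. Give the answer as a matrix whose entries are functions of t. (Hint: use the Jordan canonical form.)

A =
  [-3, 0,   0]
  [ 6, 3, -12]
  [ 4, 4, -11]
e^{tA} =
  [exp(-3*t), 0, 0]
  [3*exp(-3*t) - 3*exp(-5*t), 4*exp(-3*t) - 3*exp(-5*t), -6*exp(-3*t) + 6*exp(-5*t)]
  [2*exp(-3*t) - 2*exp(-5*t), 2*exp(-3*t) - 2*exp(-5*t), -3*exp(-3*t) + 4*exp(-5*t)]

Strategy: write A = P · J · P⁻¹ where J is a Jordan canonical form, so e^{tA} = P · e^{tJ} · P⁻¹, and e^{tJ} can be computed block-by-block.

A has Jordan form
J =
  [-5,  0,  0]
  [ 0, -3,  0]
  [ 0,  0, -3]
(up to reordering of blocks).

Per-block formulas:
  For a 1×1 block at λ = -3: exp(t · [-3]) = [e^(-3t)].
  For a 1×1 block at λ = -5: exp(t · [-5]) = [e^(-5t)].

After assembling e^{tJ} and conjugating by P, we get:

e^{tA} =
  [exp(-3*t), 0, 0]
  [3*exp(-3*t) - 3*exp(-5*t), 4*exp(-3*t) - 3*exp(-5*t), -6*exp(-3*t) + 6*exp(-5*t)]
  [2*exp(-3*t) - 2*exp(-5*t), 2*exp(-3*t) - 2*exp(-5*t), -3*exp(-3*t) + 4*exp(-5*t)]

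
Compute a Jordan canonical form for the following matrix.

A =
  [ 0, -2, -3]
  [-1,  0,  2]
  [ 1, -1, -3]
J_3(-1)

The characteristic polynomial is
  det(x·I − A) = x^3 + 3*x^2 + 3*x + 1 = (x + 1)^3

Eigenvalues and multiplicities (the geometric multiplicity of λ is n − rank(A − λI), which equals the number of Jordan blocks for λ):
  λ = -1: algebraic multiplicity = 3, geometric multiplicity = 1

Determining the block sizes for each eigenvalue:
  λ = -1: one block (gm = 1), so the single block has size am = 3 → block sizes [3]

Assembling the blocks gives a Jordan form
J =
  [-1,  1,  0]
  [ 0, -1,  1]
  [ 0,  0, -1]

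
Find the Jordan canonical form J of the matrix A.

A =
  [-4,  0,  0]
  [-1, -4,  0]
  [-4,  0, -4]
J_2(-4) ⊕ J_1(-4)

The characteristic polynomial is
  det(x·I − A) = x^3 + 12*x^2 + 48*x + 64 = (x + 4)^3

Eigenvalues and multiplicities (the geometric multiplicity of λ is n − rank(A − λI), which equals the number of Jordan blocks for λ):
  λ = -4: algebraic multiplicity = 3, geometric multiplicity = 2

Determining the block sizes for each eigenvalue:
  λ = -4: 2 blocks summing to 3 forces exactly one block of size 2 and the rest size 1 → block sizes [2, 1]

Assembling the blocks gives a Jordan form
J =
  [-4,  1,  0]
  [ 0, -4,  0]
  [ 0,  0, -4]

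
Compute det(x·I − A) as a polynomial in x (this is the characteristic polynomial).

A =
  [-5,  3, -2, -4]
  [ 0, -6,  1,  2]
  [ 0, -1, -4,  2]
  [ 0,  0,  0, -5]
x^4 + 20*x^3 + 150*x^2 + 500*x + 625

Expanding det(x·I − A) (e.g. by cofactor expansion or by noting that A is similar to its Jordan form J, which has the same characteristic polynomial as A) gives
  χ_A(x) = x^4 + 20*x^3 + 150*x^2 + 500*x + 625
which factors as (x + 5)^4. The eigenvalues (with algebraic multiplicities) are λ = -5 with multiplicity 4.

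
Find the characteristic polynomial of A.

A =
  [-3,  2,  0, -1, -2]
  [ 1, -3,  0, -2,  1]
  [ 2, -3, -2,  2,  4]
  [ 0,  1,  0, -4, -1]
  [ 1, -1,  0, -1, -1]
x^5 + 13*x^4 + 67*x^3 + 171*x^2 + 216*x + 108

Expanding det(x·I − A) (e.g. by cofactor expansion or by noting that A is similar to its Jordan form J, which has the same characteristic polynomial as A) gives
  χ_A(x) = x^5 + 13*x^4 + 67*x^3 + 171*x^2 + 216*x + 108
which factors as (x + 2)^2*(x + 3)^3. The eigenvalues (with algebraic multiplicities) are λ = -3 with multiplicity 3, λ = -2 with multiplicity 2.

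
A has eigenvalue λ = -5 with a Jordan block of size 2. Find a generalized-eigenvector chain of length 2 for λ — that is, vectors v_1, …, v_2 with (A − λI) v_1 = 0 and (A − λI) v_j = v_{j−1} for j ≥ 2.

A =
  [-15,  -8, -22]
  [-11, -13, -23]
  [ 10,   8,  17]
A Jordan chain for λ = -5 of length 2:
v_1 = (-2, -3, 2)ᵀ
v_2 = (1, -1, 0)ᵀ

Let N = A − (-5)·I. We want v_2 with N^2 v_2 = 0 but N^1 v_2 ≠ 0; then v_{j-1} := N · v_j for j = 2, …, 2.

Pick v_2 = (1, -1, 0)ᵀ.
Then v_1 = N · v_2 = (-2, -3, 2)ᵀ.

Sanity check: (A − (-5)·I) v_1 = (0, 0, 0)ᵀ = 0. ✓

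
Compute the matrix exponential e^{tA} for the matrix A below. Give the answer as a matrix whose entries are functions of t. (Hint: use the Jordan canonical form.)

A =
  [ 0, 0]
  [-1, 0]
e^{tA} =
  [1, 0]
  [-t, 1]

Strategy: write A = P · J · P⁻¹ where J is a Jordan canonical form, so e^{tA} = P · e^{tJ} · P⁻¹, and e^{tJ} can be computed block-by-block.

A has Jordan form
J =
  [0, 1]
  [0, 0]
(up to reordering of blocks).

Per-block formulas:
  For a 2×2 Jordan block J_2(0): exp(t · J_2(0)) = e^(0t)·(I + t·N), where N is the 2×2 nilpotent shift.

After assembling e^{tJ} and conjugating by P, we get:

e^{tA} =
  [1, 0]
  [-t, 1]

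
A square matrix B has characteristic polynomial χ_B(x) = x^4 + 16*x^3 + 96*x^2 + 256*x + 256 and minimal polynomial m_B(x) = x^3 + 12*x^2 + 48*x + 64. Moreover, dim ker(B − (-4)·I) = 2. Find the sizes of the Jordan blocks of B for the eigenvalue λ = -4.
Block sizes for λ = -4: [3, 1]

Step 1 — from the characteristic polynomial, algebraic multiplicity of λ = -4 is 4. From dim ker(B − (-4)·I) = 2, there are exactly 2 Jordan blocks for λ = -4.
Step 2 — from the minimal polynomial, the factor (x + 4)^3 tells us the largest block for λ = -4 has size 3.
Step 3 — with total size 4, 2 blocks, and largest block 3, the block sizes (in nonincreasing order) are [3, 1].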